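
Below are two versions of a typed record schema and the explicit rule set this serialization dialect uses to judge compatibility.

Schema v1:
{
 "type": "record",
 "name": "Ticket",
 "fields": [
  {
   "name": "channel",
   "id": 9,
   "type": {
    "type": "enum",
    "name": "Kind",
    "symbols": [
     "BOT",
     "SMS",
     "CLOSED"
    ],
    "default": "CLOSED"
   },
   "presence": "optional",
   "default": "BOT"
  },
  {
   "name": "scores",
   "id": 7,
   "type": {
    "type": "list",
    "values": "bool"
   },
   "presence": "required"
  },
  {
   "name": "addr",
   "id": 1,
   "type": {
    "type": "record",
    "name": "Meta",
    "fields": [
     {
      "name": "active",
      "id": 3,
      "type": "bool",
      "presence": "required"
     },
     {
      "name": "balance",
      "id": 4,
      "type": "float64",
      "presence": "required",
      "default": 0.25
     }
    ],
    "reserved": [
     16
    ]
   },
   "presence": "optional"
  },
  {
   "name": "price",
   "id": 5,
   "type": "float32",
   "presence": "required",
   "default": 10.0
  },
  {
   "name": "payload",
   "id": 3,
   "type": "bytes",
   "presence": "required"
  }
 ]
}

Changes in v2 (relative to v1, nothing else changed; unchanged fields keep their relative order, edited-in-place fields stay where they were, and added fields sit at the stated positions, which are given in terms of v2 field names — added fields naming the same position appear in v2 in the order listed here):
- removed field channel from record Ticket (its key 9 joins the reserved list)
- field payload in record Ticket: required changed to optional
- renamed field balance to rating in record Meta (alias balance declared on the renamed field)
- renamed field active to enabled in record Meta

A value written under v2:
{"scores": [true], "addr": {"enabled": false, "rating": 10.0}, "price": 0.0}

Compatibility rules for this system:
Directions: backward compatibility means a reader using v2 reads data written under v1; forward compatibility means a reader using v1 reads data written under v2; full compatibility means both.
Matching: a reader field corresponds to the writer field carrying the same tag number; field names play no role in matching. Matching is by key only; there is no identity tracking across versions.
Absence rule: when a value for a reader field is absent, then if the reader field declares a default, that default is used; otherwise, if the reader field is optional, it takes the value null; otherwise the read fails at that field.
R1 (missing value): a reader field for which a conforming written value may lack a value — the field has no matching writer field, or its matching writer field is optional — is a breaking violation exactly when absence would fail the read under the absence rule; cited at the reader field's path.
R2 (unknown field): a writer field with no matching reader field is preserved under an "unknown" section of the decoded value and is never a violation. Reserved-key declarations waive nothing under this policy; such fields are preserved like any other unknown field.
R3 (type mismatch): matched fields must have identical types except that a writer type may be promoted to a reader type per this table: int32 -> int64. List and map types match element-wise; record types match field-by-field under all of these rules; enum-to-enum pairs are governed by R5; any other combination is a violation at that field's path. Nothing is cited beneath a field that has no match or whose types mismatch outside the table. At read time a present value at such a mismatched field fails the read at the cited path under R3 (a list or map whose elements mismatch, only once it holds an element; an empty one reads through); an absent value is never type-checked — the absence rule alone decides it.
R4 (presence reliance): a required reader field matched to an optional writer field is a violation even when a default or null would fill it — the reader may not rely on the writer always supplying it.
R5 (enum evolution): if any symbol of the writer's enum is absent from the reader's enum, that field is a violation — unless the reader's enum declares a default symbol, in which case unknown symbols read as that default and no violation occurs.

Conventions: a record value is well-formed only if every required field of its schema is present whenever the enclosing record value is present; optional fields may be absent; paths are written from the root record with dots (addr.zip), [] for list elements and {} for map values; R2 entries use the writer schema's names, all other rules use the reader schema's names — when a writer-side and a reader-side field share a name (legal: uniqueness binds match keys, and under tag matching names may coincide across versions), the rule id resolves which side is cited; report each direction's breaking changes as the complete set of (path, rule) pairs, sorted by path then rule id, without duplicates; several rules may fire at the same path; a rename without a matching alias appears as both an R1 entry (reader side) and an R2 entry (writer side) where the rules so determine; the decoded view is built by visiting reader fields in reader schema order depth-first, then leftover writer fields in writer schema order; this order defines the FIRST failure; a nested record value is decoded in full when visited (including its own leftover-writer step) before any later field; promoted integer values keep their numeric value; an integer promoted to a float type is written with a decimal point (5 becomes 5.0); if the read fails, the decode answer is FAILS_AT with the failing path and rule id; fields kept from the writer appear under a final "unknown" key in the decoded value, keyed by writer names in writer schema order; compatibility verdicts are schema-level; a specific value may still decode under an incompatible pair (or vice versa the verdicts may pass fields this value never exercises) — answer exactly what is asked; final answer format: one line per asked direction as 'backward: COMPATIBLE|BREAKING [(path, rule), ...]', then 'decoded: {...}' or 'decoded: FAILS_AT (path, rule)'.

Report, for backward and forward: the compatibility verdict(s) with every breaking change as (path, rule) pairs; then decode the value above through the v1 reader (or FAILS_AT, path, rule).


the writer's type comes first in each Ticket pair
backward for Ticket (reader v2, writer v1):
  scores: list<bool> -> list<bool>, writer required; from scores
  addr: Meta -> Meta, writer optional; from addr
  price: float32 -> float32, writer required; from price
  payload: bytes -> bytes, writer required; from payload
  channel (writer side), unknown to reader
  addr.enabled: bool -> bool, writer required; from addr.active
  addr.rating: float64 -> float64, writer required; from addr.balance
  nothing fires on Ticket: backward is COMPATIBLE
forward for Ticket (reader v1, writer v2):
  no writer field matches reader channel
  scores: list<bool> -> list<bool>, writer required; from scores
  addr: Meta -> Meta, writer optional; from addr
  price: float32 -> float32, writer required; from price
  payload: bytes -> bytes, writer optional; from payload
  addr.active: bool -> bool, writer required; from addr.enabled
  addr.balance: float64 -> float64, writer required; from addr.rating
  violation R1 at payload
  violation R4 at payload
  => forward: BREAKING (2)
decoding the Ticket value with the v1 reader:
  channel := "BOT" (no value, default fills)
  scores := [true]
  addr.active := false (from writer enabled)
  addr.balance := 10.0 (from writer rating)
  price := 0.0
  read fails at payload under R1 (no fill)
  => FAILS_AT (payload, R1)

backward: COMPATIBLE []; forward: BREAKING [(payload, R1), (payload, R4)]; decoded: FAILS_AT (payload, R1)


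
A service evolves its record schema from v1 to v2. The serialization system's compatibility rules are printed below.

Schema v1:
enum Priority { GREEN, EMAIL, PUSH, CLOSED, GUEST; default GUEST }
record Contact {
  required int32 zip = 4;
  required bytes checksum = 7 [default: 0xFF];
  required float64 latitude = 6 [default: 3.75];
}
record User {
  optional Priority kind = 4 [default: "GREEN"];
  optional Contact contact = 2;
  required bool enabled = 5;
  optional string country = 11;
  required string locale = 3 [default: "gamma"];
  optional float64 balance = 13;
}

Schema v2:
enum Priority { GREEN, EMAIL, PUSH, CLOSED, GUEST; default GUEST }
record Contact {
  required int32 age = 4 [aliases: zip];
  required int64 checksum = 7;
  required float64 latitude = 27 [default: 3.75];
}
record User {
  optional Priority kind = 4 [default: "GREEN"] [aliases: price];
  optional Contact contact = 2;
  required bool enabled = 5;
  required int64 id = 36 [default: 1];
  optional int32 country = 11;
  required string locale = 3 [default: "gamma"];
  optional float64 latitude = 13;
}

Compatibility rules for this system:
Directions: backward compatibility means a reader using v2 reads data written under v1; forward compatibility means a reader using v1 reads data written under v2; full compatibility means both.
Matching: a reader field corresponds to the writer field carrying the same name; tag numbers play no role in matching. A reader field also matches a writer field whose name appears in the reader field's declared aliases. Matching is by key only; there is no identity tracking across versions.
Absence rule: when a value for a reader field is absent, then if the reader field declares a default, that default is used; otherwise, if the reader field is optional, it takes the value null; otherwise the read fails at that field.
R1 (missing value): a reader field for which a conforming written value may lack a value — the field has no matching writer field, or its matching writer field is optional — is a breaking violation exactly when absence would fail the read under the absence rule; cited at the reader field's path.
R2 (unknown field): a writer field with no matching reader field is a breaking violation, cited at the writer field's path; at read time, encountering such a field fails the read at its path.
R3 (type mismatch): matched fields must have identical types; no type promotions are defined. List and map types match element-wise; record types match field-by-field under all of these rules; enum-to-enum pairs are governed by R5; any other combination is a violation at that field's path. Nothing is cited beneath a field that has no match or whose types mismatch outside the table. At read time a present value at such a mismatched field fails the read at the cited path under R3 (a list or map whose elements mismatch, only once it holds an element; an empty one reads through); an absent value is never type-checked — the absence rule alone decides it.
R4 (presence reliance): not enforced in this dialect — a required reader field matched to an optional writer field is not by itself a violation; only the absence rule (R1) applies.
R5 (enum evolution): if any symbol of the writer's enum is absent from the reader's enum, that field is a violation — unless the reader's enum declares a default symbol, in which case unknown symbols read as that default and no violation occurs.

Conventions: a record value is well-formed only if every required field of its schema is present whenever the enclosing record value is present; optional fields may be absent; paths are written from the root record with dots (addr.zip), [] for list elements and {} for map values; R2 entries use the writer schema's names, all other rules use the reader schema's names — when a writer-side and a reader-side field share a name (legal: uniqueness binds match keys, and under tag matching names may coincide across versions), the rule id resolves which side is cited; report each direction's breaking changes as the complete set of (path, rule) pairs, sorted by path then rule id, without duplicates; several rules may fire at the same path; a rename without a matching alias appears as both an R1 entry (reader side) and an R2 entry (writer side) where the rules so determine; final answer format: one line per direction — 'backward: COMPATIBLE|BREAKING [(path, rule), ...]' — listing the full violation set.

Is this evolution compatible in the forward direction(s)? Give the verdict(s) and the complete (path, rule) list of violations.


forward: BREAKING [(contact.age, R2), (contact.checksum, R3), (contact.zip, R1), (country, R3), (id, R2), (latitude, R2)]

each type pair in User: writer, then reader
forward for User (reader v1, writer v2):
  kind: paired with writer kind (Priority -> Priority; writer optional)
  contact: paired with writer contact (Contact -> Contact; writer optional)
  enabled: paired with writer enabled (bool -> bool; writer required)
  country: paired with writer country (int32 -> string; writer optional)
  locale: paired with writer locale (string -> string; writer required)
  balance has no writer counterpart
  writer field id has no reader counterpart
  writer field latitude has no reader counterpart
  contact.zip has no writer counterpart
  contact.checksum: paired with writer contact.checksum (int64 -> bytes; writer required)
  contact.latitude: paired with writer contact.latitude (float64 -> float64; writer required)
  writer field contact.age has no reader counterpart
  R2 fires at contact.age
  R3 fires at contact.checksum
  R1 fires at contact.zip
  R3 fires at country
  R2 fires at id
  R2 fires at latitude
  => 6 violation(s): forward is BREAKING for User
diffs on User not affecting the asked answer:
  field latitude in record Contact: tag 6 changed to 27 -> fires no rule on User, leaving the asked answer as it is


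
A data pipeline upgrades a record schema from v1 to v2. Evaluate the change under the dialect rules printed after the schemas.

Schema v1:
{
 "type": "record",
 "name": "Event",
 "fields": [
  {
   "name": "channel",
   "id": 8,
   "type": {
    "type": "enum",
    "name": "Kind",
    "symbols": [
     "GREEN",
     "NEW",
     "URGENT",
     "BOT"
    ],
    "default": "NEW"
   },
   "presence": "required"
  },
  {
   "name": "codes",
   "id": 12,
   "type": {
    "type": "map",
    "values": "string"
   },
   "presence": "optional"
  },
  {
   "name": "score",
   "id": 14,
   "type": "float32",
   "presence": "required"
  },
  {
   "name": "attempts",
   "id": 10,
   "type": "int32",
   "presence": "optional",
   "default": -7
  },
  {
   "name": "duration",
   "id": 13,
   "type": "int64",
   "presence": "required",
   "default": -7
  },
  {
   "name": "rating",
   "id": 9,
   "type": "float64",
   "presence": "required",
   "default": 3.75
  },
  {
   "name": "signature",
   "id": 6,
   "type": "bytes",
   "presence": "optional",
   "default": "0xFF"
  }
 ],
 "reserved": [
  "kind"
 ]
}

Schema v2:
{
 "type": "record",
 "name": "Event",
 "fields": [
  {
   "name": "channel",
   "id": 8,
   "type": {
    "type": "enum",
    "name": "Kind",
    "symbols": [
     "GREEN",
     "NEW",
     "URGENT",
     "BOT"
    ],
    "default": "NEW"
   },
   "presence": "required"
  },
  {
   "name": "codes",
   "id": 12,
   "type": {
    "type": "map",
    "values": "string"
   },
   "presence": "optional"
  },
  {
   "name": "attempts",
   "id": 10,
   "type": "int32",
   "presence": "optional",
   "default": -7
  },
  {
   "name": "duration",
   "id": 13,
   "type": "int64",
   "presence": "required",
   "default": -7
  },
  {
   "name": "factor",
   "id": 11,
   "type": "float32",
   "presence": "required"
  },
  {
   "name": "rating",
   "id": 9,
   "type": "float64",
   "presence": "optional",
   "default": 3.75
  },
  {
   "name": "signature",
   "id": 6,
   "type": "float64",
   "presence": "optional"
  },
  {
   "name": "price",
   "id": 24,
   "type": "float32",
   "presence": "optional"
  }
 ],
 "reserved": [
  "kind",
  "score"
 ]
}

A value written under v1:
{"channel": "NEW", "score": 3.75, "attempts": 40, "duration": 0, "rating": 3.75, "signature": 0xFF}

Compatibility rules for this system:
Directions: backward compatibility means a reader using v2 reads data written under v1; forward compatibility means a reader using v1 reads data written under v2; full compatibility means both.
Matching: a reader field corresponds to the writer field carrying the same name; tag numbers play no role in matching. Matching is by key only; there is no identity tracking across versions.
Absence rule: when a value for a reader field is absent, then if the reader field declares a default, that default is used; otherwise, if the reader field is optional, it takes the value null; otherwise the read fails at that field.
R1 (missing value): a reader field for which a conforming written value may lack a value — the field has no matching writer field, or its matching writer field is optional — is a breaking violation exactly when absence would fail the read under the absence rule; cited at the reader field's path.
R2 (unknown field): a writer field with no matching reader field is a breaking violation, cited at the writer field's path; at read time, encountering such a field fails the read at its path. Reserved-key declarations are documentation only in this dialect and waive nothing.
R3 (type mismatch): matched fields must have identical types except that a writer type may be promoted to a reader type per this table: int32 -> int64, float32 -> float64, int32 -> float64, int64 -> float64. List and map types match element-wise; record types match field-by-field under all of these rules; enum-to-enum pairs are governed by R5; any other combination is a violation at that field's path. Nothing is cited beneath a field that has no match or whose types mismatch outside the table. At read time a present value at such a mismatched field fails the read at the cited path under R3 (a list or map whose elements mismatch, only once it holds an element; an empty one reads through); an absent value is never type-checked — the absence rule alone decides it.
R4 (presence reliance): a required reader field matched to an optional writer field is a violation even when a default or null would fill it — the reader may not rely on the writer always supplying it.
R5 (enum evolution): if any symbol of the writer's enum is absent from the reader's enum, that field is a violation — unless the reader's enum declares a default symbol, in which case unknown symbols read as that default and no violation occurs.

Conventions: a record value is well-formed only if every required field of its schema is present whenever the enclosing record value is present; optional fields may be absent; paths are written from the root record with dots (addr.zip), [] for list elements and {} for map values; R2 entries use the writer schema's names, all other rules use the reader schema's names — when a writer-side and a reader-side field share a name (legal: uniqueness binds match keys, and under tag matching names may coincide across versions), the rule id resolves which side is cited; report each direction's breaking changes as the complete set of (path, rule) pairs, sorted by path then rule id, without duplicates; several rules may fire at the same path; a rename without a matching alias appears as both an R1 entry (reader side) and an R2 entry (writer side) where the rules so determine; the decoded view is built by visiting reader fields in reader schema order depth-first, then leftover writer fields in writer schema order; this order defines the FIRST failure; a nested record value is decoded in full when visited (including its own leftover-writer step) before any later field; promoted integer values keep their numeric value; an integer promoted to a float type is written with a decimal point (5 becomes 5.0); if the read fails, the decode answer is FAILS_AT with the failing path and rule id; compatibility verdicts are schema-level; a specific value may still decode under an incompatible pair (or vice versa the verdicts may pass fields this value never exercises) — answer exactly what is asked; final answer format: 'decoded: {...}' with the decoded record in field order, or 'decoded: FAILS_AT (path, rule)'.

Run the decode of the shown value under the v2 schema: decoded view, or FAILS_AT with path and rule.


decoded: FAILS_AT (factor, R1)

each type pair in Event: writer, then reader
migrating the Event value to v2:
  channel := "NEW"
  codes := null (absent, optional -> null)
  attempts := 40
  duration := 0
  read fails at factor under R1 (no fill)
  => FAILS_AT (factor, R1)
ruling out the remaining Event differences:
  field rating in record Event: required changed to optional -> shifts the Event verdicts, not this decode
  added field price to record Event: optional float32, tag 24 (in v2 it sits last) -> shifts the Event verdicts, not this decode
  removed field score from record Event (its key "score" joins the reserved list) -> shifts the Event verdicts, not this decode
  field signature in record Event: type bytes changed to float64 (its default is dropped) -> shifts the Event verdicts, not this decode


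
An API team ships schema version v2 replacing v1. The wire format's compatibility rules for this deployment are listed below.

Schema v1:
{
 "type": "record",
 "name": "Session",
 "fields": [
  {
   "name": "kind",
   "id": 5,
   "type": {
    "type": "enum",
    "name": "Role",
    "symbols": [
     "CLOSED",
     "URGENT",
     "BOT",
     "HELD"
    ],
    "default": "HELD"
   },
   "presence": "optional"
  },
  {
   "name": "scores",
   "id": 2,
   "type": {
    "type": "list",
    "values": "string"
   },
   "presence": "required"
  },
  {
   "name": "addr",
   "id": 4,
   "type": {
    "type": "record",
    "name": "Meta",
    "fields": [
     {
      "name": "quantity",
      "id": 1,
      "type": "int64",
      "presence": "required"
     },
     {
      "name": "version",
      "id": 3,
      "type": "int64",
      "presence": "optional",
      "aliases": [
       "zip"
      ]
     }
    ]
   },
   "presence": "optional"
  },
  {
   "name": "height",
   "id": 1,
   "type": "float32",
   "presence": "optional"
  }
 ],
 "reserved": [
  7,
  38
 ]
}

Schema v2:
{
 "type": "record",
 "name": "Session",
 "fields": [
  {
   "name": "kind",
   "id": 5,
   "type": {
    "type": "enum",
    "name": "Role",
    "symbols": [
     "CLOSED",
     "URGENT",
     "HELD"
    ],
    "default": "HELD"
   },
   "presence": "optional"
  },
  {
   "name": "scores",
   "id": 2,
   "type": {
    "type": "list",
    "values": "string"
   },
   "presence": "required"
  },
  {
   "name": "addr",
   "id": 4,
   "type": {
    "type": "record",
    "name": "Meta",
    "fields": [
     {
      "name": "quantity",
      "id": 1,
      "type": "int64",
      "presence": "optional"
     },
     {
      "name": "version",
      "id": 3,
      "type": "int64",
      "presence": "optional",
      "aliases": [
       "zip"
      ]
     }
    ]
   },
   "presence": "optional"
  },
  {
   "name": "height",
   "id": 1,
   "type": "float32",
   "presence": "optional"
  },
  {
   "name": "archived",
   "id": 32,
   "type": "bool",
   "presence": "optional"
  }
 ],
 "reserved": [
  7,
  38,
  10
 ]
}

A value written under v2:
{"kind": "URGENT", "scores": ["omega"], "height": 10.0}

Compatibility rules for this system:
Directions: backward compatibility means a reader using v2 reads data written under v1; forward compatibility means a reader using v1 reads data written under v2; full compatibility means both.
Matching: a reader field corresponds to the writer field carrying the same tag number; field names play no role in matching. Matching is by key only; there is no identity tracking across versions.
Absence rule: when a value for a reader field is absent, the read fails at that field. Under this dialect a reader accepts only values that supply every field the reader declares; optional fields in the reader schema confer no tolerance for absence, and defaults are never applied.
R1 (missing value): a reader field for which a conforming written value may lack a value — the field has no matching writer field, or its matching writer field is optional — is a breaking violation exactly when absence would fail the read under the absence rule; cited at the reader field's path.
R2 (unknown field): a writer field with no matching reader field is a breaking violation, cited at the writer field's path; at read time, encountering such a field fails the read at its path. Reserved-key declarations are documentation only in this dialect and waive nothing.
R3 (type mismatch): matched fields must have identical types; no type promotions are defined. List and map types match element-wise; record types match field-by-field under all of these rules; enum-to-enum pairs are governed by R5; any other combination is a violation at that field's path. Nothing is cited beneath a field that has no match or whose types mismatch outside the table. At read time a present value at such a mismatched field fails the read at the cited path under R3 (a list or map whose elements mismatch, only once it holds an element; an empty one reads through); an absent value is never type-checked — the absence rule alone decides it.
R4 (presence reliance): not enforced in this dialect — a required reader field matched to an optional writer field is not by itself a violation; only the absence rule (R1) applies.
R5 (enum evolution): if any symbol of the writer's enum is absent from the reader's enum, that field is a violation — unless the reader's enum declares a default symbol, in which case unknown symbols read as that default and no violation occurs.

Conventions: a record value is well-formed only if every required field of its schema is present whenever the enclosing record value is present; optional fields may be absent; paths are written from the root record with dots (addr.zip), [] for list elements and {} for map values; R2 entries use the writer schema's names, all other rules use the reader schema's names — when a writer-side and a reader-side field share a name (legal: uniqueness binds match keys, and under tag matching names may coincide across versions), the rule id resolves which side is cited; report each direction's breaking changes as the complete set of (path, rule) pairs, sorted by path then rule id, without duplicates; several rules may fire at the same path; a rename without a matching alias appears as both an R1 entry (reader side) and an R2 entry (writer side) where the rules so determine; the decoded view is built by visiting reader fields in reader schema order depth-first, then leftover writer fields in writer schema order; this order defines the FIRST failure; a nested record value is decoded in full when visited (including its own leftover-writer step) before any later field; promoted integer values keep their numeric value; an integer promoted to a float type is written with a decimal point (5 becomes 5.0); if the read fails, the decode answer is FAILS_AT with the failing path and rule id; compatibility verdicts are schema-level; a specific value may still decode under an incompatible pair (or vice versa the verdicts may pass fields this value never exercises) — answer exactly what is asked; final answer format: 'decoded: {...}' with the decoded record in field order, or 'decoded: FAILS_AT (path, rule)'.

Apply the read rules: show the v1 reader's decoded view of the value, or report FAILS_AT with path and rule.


the writer's type comes first in each Session pair
decoding the Session value with the v1 reader:
  kind := "URGENT"
  scores := ["omega"]
  read fails at addr under R1 (no fill)
  => FAILS_AT (addr, R1)
ruling out the remaining Session differences:
  added field archived to record Session: optional bool, tag 32 (in v2 it sits last) -> shifts the Session verdicts, not this decode
  field quantity in record Meta: required changed to optional -> shifts the Session verdicts, not this decode
  enum Role (field kind in record Session): symbol BOT removed -> triggers nothing under the printed rules; the Session answer is the same either way

decoded: FAILS_AT (addr, R1)


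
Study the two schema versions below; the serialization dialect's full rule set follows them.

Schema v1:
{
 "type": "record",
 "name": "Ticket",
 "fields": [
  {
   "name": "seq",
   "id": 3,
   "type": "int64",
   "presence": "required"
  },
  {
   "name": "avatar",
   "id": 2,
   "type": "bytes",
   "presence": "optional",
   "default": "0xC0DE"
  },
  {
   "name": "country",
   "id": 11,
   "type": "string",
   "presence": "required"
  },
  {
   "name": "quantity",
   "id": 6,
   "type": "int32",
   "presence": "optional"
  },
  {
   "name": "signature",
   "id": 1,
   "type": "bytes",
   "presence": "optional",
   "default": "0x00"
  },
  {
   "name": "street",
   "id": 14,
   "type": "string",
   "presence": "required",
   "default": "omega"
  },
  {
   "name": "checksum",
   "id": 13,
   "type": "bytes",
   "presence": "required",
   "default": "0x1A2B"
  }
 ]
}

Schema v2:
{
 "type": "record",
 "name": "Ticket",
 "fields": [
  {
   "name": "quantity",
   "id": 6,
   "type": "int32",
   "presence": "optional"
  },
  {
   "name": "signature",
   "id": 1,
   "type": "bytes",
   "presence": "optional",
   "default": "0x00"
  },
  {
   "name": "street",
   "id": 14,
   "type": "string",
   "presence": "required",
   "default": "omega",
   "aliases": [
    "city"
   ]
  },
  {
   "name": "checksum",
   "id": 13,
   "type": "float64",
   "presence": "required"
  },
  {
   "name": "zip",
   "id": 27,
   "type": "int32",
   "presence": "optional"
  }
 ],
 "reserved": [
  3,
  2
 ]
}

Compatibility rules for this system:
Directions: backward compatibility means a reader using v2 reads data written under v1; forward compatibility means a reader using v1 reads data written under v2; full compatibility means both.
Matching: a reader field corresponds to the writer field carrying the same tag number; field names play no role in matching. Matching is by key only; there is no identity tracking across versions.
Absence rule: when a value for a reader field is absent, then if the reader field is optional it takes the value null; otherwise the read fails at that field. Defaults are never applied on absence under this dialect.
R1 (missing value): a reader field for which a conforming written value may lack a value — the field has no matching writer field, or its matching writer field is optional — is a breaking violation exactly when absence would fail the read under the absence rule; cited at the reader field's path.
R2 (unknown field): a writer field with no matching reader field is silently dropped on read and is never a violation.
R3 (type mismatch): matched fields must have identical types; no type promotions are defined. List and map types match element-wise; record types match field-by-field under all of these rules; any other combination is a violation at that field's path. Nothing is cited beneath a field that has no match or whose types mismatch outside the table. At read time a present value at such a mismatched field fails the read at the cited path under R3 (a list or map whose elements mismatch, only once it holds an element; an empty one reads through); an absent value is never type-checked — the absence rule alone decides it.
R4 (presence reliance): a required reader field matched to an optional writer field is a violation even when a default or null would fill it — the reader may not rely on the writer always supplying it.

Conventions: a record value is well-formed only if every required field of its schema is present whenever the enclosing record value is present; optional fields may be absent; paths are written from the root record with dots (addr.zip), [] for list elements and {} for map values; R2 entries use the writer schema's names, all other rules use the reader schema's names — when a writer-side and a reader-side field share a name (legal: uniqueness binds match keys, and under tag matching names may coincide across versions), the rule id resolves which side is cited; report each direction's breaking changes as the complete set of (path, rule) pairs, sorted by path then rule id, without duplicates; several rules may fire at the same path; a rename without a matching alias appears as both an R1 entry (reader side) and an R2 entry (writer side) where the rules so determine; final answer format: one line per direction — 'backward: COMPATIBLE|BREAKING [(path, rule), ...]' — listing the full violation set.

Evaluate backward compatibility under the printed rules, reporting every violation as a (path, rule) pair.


in Ticket below, arrows point writer -> reader
backward analysis of Ticket with v2 as reader and v1 as writer:
  quantity <- quantity (int32 -> int32, writer optional)
  signature <- signature (bytes -> bytes, writer optional)
  street <- street (string -> string, writer required)
  checksum <- checksum (bytes -> float64, writer required)
  zip: no writer-side match
  leftover writer field: seq
  leftover writer field: avatar
  leftover writer field: country
  R3 fires at checksum
  => 1 violation(s): backward is BREAKING for Ticket
ruling out the remaining Ticket differences:
  removed field country from record Ticket -> affects forward compatibility only, which is not asked
  added field zip to record Ticket: optional int32, tag 27 (in v2 it sits last) -> no rule fires on it in Ticket's dialect; the asked verdict holds
  removed field seq from record Ticket (its key 3 joins the reserved list) -> affects forward compatibility only, which is not asked
  removed field avatar from record Ticket (its key 2 joins the reserved list) -> no rule fires on it in Ticket's dialect; the asked verdict holds

backward: BREAKING [(checksum, R3)]


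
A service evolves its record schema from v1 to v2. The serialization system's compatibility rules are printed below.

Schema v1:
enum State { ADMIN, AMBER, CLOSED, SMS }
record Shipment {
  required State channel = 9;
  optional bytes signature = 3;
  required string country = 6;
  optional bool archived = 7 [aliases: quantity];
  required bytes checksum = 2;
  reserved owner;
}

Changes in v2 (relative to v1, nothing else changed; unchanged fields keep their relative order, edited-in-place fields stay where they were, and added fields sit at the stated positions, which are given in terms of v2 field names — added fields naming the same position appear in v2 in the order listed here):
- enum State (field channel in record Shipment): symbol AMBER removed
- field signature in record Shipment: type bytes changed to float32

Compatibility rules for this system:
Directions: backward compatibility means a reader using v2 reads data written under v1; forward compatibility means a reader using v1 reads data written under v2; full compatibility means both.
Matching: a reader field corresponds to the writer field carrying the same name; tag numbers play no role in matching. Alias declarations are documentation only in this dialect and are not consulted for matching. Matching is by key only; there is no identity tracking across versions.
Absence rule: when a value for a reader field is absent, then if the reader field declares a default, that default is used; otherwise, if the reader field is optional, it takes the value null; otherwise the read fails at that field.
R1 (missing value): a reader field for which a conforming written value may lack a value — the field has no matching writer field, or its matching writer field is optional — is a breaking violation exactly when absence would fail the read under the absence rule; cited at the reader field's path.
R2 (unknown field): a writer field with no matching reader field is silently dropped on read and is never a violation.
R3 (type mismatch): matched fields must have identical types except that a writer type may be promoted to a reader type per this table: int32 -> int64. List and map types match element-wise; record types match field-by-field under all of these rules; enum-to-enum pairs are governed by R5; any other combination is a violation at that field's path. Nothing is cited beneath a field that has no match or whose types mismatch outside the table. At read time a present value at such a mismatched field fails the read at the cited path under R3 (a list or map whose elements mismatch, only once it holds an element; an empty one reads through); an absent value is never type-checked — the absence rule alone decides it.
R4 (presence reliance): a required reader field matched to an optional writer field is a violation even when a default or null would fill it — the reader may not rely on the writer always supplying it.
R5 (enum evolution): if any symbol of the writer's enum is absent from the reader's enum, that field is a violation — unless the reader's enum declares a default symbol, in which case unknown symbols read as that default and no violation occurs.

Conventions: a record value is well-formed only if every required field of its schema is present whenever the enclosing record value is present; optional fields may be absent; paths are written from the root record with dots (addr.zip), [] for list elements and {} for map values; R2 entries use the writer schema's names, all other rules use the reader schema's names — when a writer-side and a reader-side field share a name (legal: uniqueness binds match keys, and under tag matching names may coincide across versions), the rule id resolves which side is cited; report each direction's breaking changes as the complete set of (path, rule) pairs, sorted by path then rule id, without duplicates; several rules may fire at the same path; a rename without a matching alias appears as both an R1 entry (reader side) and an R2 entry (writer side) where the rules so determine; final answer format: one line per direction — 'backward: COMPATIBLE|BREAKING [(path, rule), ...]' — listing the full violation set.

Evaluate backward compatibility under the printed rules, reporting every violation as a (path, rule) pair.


in Shipment below, arrows point writer -> reader
backward pass over Shipment, reader schema v2, writer schema v1:
  channel <- channel (State -> State, writer required)
  signature <- signature (bytes -> float32, writer optional)
  country <- country (string -> string, writer required)
  archived <- archived (bool -> bool, writer optional)
  checksum <- checksum (bytes -> bytes, writer required)
  R5 fires at channel
  R3 fires at signature
  => 2 violation(s): backward is BREAKING for Shipment

backward: BREAKING [(channel, R5), (signature, R3)]


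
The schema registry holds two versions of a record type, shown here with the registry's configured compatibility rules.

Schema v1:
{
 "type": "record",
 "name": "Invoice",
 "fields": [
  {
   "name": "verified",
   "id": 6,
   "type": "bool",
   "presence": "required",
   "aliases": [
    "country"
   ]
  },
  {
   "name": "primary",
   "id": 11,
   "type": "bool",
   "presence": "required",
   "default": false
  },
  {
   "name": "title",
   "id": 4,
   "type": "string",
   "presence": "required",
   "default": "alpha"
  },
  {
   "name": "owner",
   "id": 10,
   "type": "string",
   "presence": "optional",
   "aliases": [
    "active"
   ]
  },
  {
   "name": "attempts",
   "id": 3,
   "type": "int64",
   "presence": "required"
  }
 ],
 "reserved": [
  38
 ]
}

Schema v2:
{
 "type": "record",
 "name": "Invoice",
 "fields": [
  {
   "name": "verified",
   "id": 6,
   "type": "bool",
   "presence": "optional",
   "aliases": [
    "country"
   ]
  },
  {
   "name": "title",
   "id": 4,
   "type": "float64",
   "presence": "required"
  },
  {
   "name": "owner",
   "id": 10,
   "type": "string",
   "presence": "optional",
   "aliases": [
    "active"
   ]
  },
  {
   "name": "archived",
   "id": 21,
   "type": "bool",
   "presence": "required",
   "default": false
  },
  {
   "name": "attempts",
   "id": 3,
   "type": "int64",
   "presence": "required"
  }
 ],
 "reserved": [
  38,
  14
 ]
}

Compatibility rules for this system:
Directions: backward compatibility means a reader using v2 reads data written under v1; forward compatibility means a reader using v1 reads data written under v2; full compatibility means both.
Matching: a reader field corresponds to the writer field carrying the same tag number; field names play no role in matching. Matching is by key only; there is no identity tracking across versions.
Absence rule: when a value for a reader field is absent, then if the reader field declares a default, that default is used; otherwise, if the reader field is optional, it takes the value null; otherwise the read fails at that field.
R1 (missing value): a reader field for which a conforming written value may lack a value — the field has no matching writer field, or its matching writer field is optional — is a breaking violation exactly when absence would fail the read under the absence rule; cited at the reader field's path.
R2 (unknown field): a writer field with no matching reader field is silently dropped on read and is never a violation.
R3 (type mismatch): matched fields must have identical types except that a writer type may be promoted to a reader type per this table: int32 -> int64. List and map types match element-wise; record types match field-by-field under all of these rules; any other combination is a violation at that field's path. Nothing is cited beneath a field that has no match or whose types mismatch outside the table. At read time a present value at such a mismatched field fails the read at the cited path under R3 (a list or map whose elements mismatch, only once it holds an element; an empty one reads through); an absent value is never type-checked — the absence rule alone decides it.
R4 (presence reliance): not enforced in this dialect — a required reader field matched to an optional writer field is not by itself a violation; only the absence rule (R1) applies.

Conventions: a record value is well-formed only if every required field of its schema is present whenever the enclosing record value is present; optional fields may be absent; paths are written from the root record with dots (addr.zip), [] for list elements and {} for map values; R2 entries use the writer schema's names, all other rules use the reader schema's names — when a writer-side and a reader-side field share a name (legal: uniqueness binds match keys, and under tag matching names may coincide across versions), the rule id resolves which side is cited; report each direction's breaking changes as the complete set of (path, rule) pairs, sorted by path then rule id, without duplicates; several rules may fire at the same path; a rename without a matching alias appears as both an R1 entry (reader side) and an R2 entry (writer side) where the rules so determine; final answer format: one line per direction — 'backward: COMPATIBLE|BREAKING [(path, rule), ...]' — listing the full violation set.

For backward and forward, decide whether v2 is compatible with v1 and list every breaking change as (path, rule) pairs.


backward: BREAKING [(title, R3)]; forward: BREAKING [(title, R3), (verified, R1)]

in Invoice below, arrows point writer -> reader
backward pass over Invoice, reader schema v2, writer schema v1:
  bool -> bool, writer required: verified aligns to verified
  string -> float64, writer required: title aligns to title
  string -> string, writer optional: owner aligns to owner
  archived: no writer-side match
  int64 -> int64, writer required: attempts aligns to attempts
  writer primary: unknown to reader
  violation R3 at title
  => backward verdict for Invoice: BREAKING, 1 violation(s)
forward pass over Invoice, reader schema v1, writer schema v2:
  bool -> bool, writer optional: verified aligns to verified
  primary: no writer-side match
  float64 -> string, writer required: title aligns to title
  string -> string, writer optional: owner aligns to owner
  int64 -> int64, writer required: attempts aligns to attempts
  writer archived: unknown to reader
  violation R3 at title
  violation R1 at verified
  => forward verdict for Invoice: BREAKING, 2 violation(s)
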